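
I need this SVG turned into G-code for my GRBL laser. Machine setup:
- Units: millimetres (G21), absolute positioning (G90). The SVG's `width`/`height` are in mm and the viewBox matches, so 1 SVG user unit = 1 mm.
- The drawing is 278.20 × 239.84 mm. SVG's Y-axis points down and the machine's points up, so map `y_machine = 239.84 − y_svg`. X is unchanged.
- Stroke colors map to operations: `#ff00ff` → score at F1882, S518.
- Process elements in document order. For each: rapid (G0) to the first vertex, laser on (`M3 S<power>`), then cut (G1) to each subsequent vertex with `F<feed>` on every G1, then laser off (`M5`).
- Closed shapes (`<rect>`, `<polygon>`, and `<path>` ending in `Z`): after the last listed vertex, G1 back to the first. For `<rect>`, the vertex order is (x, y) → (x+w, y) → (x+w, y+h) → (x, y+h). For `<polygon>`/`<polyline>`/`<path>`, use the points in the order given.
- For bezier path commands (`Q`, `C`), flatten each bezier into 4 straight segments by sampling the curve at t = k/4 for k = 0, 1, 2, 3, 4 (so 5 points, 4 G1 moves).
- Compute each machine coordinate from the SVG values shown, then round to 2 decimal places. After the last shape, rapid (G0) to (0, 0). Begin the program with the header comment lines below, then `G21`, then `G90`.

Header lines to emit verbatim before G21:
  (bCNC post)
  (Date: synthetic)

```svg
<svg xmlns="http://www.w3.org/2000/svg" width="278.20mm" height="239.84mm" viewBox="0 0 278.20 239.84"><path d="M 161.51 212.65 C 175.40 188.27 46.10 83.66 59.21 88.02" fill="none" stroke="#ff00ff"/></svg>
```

Since the viewBox matches the mm dimensions, user units are millimetres directly. The only transform is the Y-flip y_m = 239.84 − y_svg.

Shape 1 is a cubic bezier drawn with `<path>`. Its stroke #ff00ff means score at S518, F1882. After flipping Y the toolpath is (161.51,27.19) → (149.54,57.56) → (110.65,100.28) → (71.62,137.61) → (59.21,151.82).

(bCNC post)
(Date: synthetic)
G21
G90
G0 X161.51 Y27.19
M3 S518
G1 X149.54 Y57.56 F1882
G1 X110.65 Y100.28 F1882
G1 X71.62 Y137.61 F1882
G1 X59.21 Y151.82 F1882
M5
G0 X0.00 Y0.00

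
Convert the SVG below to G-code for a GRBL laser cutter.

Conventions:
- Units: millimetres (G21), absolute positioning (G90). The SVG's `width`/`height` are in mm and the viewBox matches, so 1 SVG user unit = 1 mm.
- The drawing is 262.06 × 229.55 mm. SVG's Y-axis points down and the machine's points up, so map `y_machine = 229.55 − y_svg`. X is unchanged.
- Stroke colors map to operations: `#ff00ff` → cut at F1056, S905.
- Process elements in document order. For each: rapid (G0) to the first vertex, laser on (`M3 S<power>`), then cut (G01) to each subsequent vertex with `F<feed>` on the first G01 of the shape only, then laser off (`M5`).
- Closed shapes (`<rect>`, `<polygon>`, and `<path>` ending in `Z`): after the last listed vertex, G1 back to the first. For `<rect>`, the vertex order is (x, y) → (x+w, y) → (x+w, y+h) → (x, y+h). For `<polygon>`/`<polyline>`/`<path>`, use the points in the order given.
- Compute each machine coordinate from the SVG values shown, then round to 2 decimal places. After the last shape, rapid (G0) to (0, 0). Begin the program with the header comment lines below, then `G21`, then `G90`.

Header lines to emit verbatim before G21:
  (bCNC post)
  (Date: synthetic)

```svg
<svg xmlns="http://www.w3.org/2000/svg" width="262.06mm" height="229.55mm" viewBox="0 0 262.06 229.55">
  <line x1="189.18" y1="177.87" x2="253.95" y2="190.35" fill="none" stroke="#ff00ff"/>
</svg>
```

viewBox `0 0 262.06 229.55` with mm width/height → 1 unit = 1 mm. Flip: y_m = 229.55 − y_svg.

**Shape 1** — `<line>` line segment, stroke `#ff00ff` → cut (S905, F1056). Machine vertices: (189.18,51.68) → (253.95,39.20). Open path.

(bCNC post)
(Date: synthetic)
G21
G90
G0 X189.18 Y51.68
M3 S905
G01 X253.95 Y39.20 F1056
M5
G0 X0.00 Y0.00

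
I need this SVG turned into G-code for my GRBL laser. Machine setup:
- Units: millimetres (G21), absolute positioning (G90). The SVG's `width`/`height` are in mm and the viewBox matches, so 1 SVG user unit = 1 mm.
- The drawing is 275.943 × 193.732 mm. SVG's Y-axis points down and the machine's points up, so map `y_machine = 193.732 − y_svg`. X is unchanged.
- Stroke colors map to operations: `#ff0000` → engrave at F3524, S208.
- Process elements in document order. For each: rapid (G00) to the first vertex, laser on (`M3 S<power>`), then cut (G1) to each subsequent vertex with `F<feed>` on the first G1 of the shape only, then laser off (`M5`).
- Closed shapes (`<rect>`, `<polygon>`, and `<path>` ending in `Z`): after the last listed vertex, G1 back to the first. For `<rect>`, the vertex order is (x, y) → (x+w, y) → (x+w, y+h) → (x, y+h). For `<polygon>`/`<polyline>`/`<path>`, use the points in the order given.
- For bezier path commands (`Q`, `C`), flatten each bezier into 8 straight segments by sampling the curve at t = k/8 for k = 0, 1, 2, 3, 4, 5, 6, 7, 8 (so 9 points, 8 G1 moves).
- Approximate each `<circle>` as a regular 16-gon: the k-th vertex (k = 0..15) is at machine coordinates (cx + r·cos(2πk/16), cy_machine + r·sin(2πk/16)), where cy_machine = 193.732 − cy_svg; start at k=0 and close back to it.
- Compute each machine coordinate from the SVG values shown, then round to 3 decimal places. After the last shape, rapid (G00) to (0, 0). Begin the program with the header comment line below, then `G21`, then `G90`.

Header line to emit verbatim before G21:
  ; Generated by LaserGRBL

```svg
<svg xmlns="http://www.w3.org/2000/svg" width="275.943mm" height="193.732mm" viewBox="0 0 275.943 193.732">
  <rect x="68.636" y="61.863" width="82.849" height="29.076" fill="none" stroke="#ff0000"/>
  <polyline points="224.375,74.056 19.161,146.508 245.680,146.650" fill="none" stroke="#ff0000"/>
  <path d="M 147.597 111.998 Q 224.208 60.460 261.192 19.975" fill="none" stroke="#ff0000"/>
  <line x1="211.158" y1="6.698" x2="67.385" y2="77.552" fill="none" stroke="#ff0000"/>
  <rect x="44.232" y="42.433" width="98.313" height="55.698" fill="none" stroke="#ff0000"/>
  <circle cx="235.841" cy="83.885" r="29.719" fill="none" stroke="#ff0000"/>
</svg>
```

; Generated by LaserGRBL
G21
G90
G00 X68.636 Y131.869
M3 S208
G1 X151.485 Y131.869 F3524
G1 X151.485 Y102.793
G1 X68.636 Y102.793
G1 X68.636 Y131.869
M5
G00 X224.375 Y119.676
M3 S208
G1 X19.161 Y47.224 F3524
G1 X245.680 Y47.082
M5
G00 X147.597 Y81.734
M3 S208
G1 X166.131 Y94.446 F3524
G1 X183.426 Y106.812
G1 X199.483 Y118.833
G1 X214.301 Y130.509
G1 X227.881 Y141.839
G1 X240.223 Y152.824
G1 X251.327 Y163.463
G1 X261.192 Y173.757
M5
G00 X211.158 Y187.034
M3 S208
G1 X67.385 Y116.180 F3524
M5
G00 X44.232 Y151.299
M3 S208
G1 X142.545 Y151.299 F3524
G1 X142.545 Y95.601
G1 X44.232 Y95.601
G1 X44.232 Y151.299
M5
G00 X265.560 Y109.847
M3 S208
G1 X263.298 Y121.220 F3524
G1 X256.856 Y130.862
G1 X247.214 Y137.304
G1 X235.841 Y139.566
G1 X224.468 Y137.304
G1 X214.826 Y130.862
G1 X208.384 Y121.220
G1 X206.122 Y109.847
G1 X208.384 Y98.474
G1 X214.826 Y88.832
G1 X224.468 Y82.390
G1 X235.841 Y80.128
G1 X247.214 Y82.390
G1 X256.856 Y88.832
G1 X263.298 Y98.474
G1 X265.560 Y109.847
M5
G00 X0.000 Y0.000

1 u = 1 mm; y_m = 193.732 − y.

[1] `<rect>` rectangle, #ff0000→engrave S208 F3524: (68.636,131.869) → (151.485,131.869) → (151.485,102.793) → (68.636,102.793) → (68.636,131.869) (closed)

[2] `<polyline>` open polyline, #ff0000→engrave S208 F3524: (224.375,119.676) → (19.161,47.224) → (245.680,47.082)

[3] `<path>` quadratic bezier, #ff0000→engrave S208 F3524: (147.597,81.734) → (166.131,94.446) → (183.426,106.812) → (199.483,118.833) → (214.301,130.509) → (227.881,141.839) → (240.223,152.824) → (251.327,163.463) → (261.192,173.757)

[4] `<line>` line segment, #ff0000→engrave S208 F3524: (211.158,187.034) → (67.385,116.180)

[5] `<rect>` rectangle, #ff0000→engrave S208 F3524: (44.232,151.299) → (142.545,151.299) → (142.545,95.601) → (44.232,95.601) → (44.232,151.299) (closed)

[6] `<circle>` circle, #ff0000→engrave S208 F3524: (265.560,109.847) → (263.298,121.220) → (256.856,130.862) → (247.214,137.304) → (235.841,139.566) → (224.468,137.304) → (214.826,130.862) → (208.384,121.220) → (206.122,109.847) → (208.384,98.474) → (214.826,88.832) → (224.468,82.390) → (235.841,80.128) → (247.214,82.390) → (256.856,88.832) → (263.298,98.474) → (265.560,109.847) (closed)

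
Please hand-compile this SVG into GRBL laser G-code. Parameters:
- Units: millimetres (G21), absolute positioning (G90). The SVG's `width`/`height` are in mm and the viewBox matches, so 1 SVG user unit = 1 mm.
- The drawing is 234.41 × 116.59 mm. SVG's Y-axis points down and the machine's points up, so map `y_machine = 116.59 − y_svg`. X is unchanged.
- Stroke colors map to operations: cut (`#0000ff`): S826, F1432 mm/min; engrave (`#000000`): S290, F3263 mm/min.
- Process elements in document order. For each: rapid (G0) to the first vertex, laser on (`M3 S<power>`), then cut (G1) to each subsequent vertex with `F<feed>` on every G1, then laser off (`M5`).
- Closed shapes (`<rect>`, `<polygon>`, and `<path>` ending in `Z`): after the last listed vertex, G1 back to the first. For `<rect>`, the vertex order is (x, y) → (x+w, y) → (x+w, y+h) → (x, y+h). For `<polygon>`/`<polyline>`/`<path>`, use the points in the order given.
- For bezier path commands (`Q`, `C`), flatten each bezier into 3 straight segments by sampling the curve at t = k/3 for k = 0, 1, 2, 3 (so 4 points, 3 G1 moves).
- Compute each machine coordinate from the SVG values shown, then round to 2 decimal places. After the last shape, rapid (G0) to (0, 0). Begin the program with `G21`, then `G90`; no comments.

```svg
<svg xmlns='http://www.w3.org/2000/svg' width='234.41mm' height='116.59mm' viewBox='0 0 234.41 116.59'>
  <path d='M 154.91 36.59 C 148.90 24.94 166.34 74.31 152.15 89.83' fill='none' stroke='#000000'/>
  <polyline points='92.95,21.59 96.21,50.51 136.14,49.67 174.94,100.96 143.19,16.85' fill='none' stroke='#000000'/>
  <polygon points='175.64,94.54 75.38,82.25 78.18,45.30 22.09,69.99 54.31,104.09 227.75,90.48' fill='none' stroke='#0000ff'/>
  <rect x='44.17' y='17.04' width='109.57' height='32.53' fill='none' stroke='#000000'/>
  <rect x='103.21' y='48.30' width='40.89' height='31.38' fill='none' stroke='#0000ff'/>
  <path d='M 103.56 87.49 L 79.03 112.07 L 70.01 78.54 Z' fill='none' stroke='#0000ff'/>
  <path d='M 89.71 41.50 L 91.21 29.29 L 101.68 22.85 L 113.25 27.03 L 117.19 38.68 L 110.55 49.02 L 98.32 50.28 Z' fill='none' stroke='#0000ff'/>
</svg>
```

G21
G90
G0 X154.91 Y80.00
M3 S290
G1 X154.68 Y74.82 F3263
G1 X157.84 Y50.05 F3263
G1 X152.15 Y26.76 F3263
M5
G0 X92.95 Y95.00
M3 S290
G1 X96.21 Y66.08 F3263
G1 X136.14 Y66.92 F3263
G1 X174.94 Y15.63 F3263
G1 X143.19 Y99.74 F3263
M5
G0 X175.64 Y22.05
M3 S826
G1 X75.38 Y34.34 F1432
G1 X78.18 Y71.29 F1432
G1 X22.09 Y46.60 F1432
G1 X54.31 Y12.50 F1432
G1 X227.75 Y26.11 F1432
G1 X175.64 Y22.05 F1432
M5
G0 X44.17 Y99.55
M3 S290
G1 X153.74 Y99.55 F3263
G1 X153.74 Y67.02 F3263
G1 X44.17 Y67.02 F3263
G1 X44.17 Y99.55 F3263
M5
G0 X103.21 Y68.29
M3 S826
G1 X144.10 Y68.29 F1432
G1 X144.10 Y36.91 F1432
G1 X103.21 Y36.91 F1432
G1 X103.21 Y68.29 F1432
M5
G0 X103.56 Y29.10
M3 S826
G1 X79.03 Y4.52 F1432
G1 X70.01 Y38.05 F1432
G1 X103.56 Y29.10 F1432
M5
G0 X89.71 Y75.09
M3 S826
G1 X91.21 Y87.30 F1432
G1 X101.68 Y93.74 F1432
G1 X113.25 Y89.56 F1432
G1 X117.19 Y77.91 F1432
G1 X110.55 Y67.57 F1432
G1 X98.32 Y66.31 F1432
G1 X89.71 Y75.09 F1432
M5
G0 X0.00 Y0.00

viewBox `0 0 234.41 116.59` with mm width/height → 1 unit = 1 mm. Flip: y_m = 116.59 − y_svg.

**Shape 1** — `<path>` cubic bezier, stroke `#000000` → engrave (S290, F3263). Control points (SVG): P0=(154.91,36.59), P1=(148.90,24.94), P2=(166.34,74.31), P3=(152.15,89.83); sampled at t=k/3. Machine vertices: (154.91,80.00) → (154.68,74.82) → (157.84,50.05) → (152.15,26.76). Open path.

**Shape 2** — `<polyline>` open polyline, stroke `#000000` → engrave (S290, F3263). Machine vertices: (92.95,95.00) → (96.21,66.08) → (136.14,66.92) → (174.94,15.63) → (143.19,99.74). Open path.

**Shape 3** — `<polygon>` closed polygon, stroke `#0000ff` → cut (S826, F1432). Machine vertices: (175.64,22.05) → (75.38,34.34) → (78.18,71.29) → (22.09,46.60) → (54.31,12.50) → (227.75,26.11) → (175.64,22.05). Closed: final G1 returns to the first vertex.

**Shape 4** — `<rect>` rectangle, stroke `#000000` → engrave (S290, F3263). Machine vertices: (44.17,99.55) → (153.74,99.55) → (153.74,67.02) → (44.17,67.02) → (44.17,99.55). Closed: final G1 returns to the first vertex.

**Shape 5** — `<rect>` rectangle, stroke `#0000ff` → cut (S826, F1432). Machine vertices: (103.21,68.29) → (144.10,68.29) → (144.10,36.91) → (103.21,36.91) → (103.21,68.29). Closed: final G1 returns to the first vertex.

**Shape 6** — `<path>` regular polygon, stroke `#0000ff` → cut (S826, F1432). Machine vertices: (103.56,29.10) → (79.03,4.52) → (70.01,38.05) → (103.56,29.10). Closed: final G1 returns to the first vertex.

**Shape 7** — `<path>` regular polygon, stroke `#0000ff` → cut (S826, F1432). Machine vertices: (89.71,75.09) → (91.21,87.30) → (101.68,93.74) → (113.25,89.56) → (117.19,77.91) → (110.55,67.57) → (98.32,66.31) → (89.71,75.09). Closed: final G1 returns to the first vertex.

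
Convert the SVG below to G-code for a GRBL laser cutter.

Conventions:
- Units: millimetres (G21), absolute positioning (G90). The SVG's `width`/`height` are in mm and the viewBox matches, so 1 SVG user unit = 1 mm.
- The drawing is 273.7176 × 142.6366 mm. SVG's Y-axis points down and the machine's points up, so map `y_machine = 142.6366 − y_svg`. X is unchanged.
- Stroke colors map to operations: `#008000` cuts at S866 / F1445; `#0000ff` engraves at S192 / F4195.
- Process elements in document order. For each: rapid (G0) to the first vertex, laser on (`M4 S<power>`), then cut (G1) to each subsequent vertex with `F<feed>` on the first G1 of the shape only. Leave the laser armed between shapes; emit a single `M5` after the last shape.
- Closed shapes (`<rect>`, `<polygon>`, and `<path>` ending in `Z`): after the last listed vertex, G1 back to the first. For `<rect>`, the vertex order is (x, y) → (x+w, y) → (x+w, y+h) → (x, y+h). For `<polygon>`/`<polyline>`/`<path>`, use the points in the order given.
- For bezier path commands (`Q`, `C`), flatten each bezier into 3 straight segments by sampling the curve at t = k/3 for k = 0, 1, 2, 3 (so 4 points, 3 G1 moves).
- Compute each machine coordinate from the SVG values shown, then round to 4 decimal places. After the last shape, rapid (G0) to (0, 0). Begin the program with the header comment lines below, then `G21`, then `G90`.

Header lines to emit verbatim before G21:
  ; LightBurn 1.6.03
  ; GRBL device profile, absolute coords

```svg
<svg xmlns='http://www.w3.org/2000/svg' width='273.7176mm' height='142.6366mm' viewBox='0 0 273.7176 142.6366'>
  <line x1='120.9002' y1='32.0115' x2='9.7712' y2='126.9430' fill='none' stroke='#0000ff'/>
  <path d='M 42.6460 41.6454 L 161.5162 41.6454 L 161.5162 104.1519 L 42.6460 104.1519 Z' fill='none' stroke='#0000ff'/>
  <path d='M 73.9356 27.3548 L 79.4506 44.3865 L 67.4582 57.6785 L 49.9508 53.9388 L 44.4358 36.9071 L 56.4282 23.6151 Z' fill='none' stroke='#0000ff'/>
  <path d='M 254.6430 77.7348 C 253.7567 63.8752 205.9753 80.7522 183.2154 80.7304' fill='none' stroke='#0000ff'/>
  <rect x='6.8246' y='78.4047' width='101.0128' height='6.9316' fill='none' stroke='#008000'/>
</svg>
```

; LightBurn 1.6.03
; GRBL device profile, absolute coords
G21
G90
G0 X120.9002 Y110.6251
M4 S192
G1 X9.7712 Y15.6936 F4195
G0 X42.6460 Y100.9912
M4 S192
G1 X161.5162 Y100.9912 F4195
G1 X161.5162 Y38.4847
G1 X42.6460 Y38.4847
G1 X42.6460 Y100.9912
G0 X73.9356 Y115.2818
M4 S192
G1 X79.4506 Y98.2501 F4195
G1 X67.4582 Y84.9581
G1 X49.9508 Y88.6978
G1 X44.4358 Y105.7295
G1 X56.4282 Y119.0215
G1 X73.9356 Y115.2818
G0 X254.6430 Y64.9018
M4 S192
G1 X240.7886 Y70.2801 F4195
G1 X211.6522 Y65.7531
G1 X183.2154 Y61.9062
G0 X6.8246 Y64.2319
M4 S866
G1 X107.8374 Y64.2319 F1445
G1 X107.8374 Y57.3003
G1 X6.8246 Y57.3003
G1 X6.8246 Y64.2319
M5
G0 X0.0000 Y0.0000

Since the viewBox matches the mm dimensions, user units are millimetres directly. The only transform is the Y-flip y_m = 142.6366 − y_svg.

Shape 1 is a line segment drawn with `<line>`. Its stroke #0000ff means engrave at S192, F4195. After flipping Y the toolpath is (120.9002,110.6251) → (9.7712,15.6936).

Shape 2 is a rectangle drawn with `<path>`. Its stroke #0000ff means engrave at S192, F4195. After flipping Y the toolpath is (42.6460,100.9912) → (161.5162,100.9912) → (161.5162,38.4847) → (42.6460,38.4847) → (42.6460,100.9912), returning to the start.

Shape 3 is a regular polygon drawn with `<path>`. Its stroke #0000ff means engrave at S192, F4195. After flipping Y the toolpath is (73.9356,115.2818) → (79.4506,98.2501) → (67.4582,84.9581) → (49.9508,88.6978) → (44.4358,105.7295) → (56.4282,119.0215) → (73.9356,115.2818), returning to the start.

Shape 4 is a cubic bezier drawn with `<path>`. Its stroke #0000ff means engrave at S192, F4195. After flipping Y the toolpath is (254.6430,64.9018) → (240.7886,70.2801) → (211.6522,65.7531) → (183.2154,61.9062).

Shape 5 is a rectangle drawn with `<rect>`. Its stroke #008000 means cut at S866, F1445. After flipping Y the toolpath is (6.8246,64.2319) → (107.8374,64.2319) → (107.8374,57.3003) → (6.8246,57.3003) → (6.8246,64.2319), returning to the start.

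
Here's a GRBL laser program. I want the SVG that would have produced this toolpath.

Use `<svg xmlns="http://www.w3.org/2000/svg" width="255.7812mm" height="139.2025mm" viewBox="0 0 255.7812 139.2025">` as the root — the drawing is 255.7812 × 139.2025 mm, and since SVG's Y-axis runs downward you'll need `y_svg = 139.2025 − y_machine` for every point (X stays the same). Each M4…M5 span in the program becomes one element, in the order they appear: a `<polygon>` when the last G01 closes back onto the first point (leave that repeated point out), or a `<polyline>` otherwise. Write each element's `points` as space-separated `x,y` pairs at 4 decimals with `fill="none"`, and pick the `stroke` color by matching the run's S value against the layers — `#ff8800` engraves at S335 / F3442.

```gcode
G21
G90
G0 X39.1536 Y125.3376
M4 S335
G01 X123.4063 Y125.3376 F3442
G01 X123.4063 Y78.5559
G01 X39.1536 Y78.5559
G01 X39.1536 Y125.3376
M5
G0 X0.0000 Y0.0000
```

<svg xmlns="http://www.w3.org/2000/svg" width="255.7812mm" height="139.2025mm" viewBox="0 0 255.7812 139.2025">
  <polygon points="39.1536,13.8649 123.4063,13.8649 123.4063,60.6466 39.1536,60.6466" fill="none" stroke="#ff8800"/>
</svg>

Each laser-on run becomes one SVG element. Flip Y back into SVG space with y_svg = 139.2025 − y_machine. Every run uses S335, so all elements get stroke `#ff8800` (engrave).

Run 1: The run returns to its start, so emit a `<polygon>` with points (Y-flipped): 39.1536,13.8649 123.4063,13.8649 123.4063,60.6466 39.1536,60.6466.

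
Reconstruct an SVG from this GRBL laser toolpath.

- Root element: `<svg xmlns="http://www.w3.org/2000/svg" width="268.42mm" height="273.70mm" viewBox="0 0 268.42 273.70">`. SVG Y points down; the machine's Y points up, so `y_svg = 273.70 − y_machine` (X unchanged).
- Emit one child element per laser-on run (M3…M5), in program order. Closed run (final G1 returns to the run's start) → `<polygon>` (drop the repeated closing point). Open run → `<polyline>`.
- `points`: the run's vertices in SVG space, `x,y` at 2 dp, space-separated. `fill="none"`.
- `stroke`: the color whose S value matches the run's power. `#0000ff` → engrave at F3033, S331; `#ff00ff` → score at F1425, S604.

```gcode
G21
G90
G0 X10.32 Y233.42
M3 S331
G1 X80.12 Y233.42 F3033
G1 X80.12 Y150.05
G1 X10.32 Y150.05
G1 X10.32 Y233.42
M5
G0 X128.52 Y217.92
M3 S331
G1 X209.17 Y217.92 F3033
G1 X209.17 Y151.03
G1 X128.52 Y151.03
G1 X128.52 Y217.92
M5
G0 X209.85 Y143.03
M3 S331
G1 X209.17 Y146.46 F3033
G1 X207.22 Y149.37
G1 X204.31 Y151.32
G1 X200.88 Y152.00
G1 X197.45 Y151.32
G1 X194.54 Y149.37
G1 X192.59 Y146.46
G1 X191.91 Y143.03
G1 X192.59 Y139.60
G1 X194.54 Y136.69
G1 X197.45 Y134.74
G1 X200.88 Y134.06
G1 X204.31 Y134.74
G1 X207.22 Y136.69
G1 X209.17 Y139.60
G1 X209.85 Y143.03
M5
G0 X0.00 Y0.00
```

Each laser-on run becomes one SVG element. Flip Y back into SVG space with y_svg = 273.70 − y_machine. Every run uses S331, so all elements get stroke `#0000ff` (engrave).

Run 1: The run returns to its start, so emit a `<polygon>` with points (Y-flipped): 10.32,40.28 80.12,40.28 80.12,123.65 10.32,123.65.

Run 2: The run returns to its start, so emit a `<polygon>` with points (Y-flipped): 128.52,55.78 209.17,55.78 209.17,122.67 128.52,122.67.

Run 3: The run returns to its start, so emit a `<polygon>` with points (Y-flipped): 209.85,130.67 209.17,127.24 207.22,124.33 204.31,122.38 200.88,121.70 197.45,122.38 194.54,124.33 192.59,127.24 191.91,130.67 192.59,134.10 194.54,137.01 197.45,138.96 200.88,139.64 204.31,138.96 207.22,137.01 209.17,134.10.

<svg xmlns="http://www.w3.org/2000/svg" width="268.42mm" height="273.70mm" viewBox="0 0 268.42 273.70">
  <polygon points="10.32,40.28 80.12,40.28 80.12,123.65 10.32,123.65" fill="none" stroke="#0000ff"/>
  <polygon points="128.52,55.78 209.17,55.78 209.17,122.67 128.52,122.67" fill="none" stroke="#0000ff"/>
  <polygon points="209.85,130.67 209.17,127.24 207.22,124.33 204.31,122.38 200.88,121.70 197.45,122.38 194.54,124.33 192.59,127.24 191.91,130.67 192.59,134.10 194.54,137.01 197.45,138.96 200.88,139.64 204.31,138.96 207.22,137.01 209.17,134.10" fill="none" stroke="#0000ff"/>
</svg>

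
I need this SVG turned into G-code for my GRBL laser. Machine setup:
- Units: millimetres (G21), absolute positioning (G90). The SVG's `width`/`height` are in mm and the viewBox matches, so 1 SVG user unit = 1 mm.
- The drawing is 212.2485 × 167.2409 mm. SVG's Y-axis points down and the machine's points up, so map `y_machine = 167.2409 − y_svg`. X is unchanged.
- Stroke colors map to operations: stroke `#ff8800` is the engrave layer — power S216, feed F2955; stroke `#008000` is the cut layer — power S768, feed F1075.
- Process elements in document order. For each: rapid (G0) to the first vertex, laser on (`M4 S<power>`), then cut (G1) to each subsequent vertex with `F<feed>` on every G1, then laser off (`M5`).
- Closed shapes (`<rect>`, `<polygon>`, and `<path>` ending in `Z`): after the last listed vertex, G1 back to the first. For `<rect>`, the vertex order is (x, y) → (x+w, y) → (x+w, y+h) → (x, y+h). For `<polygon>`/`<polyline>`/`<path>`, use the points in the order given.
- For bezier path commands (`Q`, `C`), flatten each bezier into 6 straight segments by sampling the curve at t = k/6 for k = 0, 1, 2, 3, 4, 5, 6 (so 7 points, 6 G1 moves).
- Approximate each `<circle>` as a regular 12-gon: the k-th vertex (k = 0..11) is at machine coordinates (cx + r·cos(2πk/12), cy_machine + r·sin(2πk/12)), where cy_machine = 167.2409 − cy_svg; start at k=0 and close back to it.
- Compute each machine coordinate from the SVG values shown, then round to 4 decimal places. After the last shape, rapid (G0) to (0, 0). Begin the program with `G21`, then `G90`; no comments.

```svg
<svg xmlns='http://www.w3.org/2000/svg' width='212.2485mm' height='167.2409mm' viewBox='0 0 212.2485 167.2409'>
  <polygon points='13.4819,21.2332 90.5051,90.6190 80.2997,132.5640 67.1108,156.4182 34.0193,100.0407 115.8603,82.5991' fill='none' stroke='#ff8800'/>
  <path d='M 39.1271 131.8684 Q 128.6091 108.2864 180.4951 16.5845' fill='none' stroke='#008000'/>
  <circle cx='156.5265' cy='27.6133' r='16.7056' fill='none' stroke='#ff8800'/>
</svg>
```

viewBox `0 0 212.2485 167.2409` with mm width/height → 1 unit = 1 mm. Flip: y_m = 167.2409 − y_svg.

**Shape 1** — `<polygon>` closed polygon, stroke `#ff8800` → engrave (S216, F2955). Machine vertices: (13.4819,146.0077) → (90.5051,76.6219) → (80.2997,34.6769) → (67.1108,10.8227) → (34.0193,67.2002) → (115.8603,84.6418) → (13.4819,146.0077). Closed: final G1 returns to the first vertex.

**Shape 2** — `<path>` quadratic bezier, stroke `#008000` → cut (S768, F1075). Control points (SVG): P0=(39.1271,131.8684), P1=(128.6091,108.2864), P2=(180.4951,16.5845); sampled at t=k/6. Machine vertices: (39.1271,35.3725) → (67.9101,45.1254) → (94.6044,58.6627) → (119.2101,75.9845) → (141.7271,97.0907) → (162.1554,121.9813) → (180.4951,150.6564). Open path.

**Shape 3** — `<circle>` circle, stroke `#ff8800` → engrave (S216, F2955). Machine vertices: (173.2321,139.6276) → (170.9940,147.9804) → (164.8793,154.0951) → (156.5265,156.3332) → (148.1737,154.0951) → (142.0590,147.9804) → (139.8209,139.6276) → (142.0590,131.2748) → (148.1737,125.1601) → (156.5265,122.9220) → (164.8793,125.1601) → (170.9940,131.2748) → (173.2321,139.6276). Closed: final G1 returns to the first vertex.

G21
G90
G0 X13.4819 Y146.0077
M4 S216
G1 X90.5051 Y76.6219 F2955
G1 X80.2997 Y34.6769 F2955
G1 X67.1108 Y10.8227 F2955
G1 X34.0193 Y67.2002 F2955
G1 X115.8603 Y84.6418 F2955
G1 X13.4819 Y146.0077 F2955
M5
G0 X39.1271 Y35.3725
M4 S768
G1 X67.9101 Y45.1254 F1075
G1 X94.6044 Y58.6627 F1075
G1 X119.2101 Y75.9845 F1075
G1 X141.7271 Y97.0907 F1075
G1 X162.1554 Y121.9813 F1075
G1 X180.4951 Y150.6564 F1075
M5
G0 X173.2321 Y139.6276
M4 S216
G1 X170.9940 Y147.9804 F2955
G1 X164.8793 Y154.0951 F2955
G1 X156.5265 Y156.3332 F2955
G1 X148.1737 Y154.0951 F2955
G1 X142.0590 Y147.9804 F2955
G1 X139.8209 Y139.6276 F2955
G1 X142.0590 Y131.2748 F2955
G1 X148.1737 Y125.1601 F2955
G1 X156.5265 Y122.9220 F2955
G1 X164.8793 Y125.1601 F2955
G1 X170.9940 Y131.2748 F2955
G1 X173.2321 Y139.6276 F2955
M5
G0 X0.0000 Y0.0000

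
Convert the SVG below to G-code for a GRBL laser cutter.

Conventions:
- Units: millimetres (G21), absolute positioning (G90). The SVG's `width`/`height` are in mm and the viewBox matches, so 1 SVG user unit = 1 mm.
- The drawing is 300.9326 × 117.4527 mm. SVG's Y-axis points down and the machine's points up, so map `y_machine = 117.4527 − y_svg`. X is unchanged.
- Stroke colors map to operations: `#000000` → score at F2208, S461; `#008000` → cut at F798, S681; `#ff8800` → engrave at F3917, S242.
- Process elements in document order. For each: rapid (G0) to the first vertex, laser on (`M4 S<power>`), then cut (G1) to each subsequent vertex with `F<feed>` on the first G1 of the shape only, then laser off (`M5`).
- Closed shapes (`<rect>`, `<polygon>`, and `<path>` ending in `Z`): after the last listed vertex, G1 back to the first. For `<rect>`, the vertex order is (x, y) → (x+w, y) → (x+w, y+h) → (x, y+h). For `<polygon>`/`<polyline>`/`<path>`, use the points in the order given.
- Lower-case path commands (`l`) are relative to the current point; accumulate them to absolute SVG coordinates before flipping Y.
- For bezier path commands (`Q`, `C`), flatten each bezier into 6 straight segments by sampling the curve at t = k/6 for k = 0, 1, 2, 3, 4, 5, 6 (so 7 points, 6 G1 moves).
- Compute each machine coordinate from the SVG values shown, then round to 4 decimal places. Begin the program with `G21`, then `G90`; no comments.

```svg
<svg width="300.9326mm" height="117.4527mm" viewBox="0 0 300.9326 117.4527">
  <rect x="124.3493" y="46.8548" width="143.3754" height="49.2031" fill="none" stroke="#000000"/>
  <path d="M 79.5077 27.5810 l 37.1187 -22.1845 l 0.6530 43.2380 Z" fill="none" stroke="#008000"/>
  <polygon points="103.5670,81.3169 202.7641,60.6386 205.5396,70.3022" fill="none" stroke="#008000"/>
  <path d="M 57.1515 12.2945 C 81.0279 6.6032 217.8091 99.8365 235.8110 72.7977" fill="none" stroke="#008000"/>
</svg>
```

G21
G90
G0 X124.3493 Y70.5979
M4 S461
G1 X267.7247 Y70.5979 F2208
G1 X267.7247 Y21.3948
G1 X124.3493 Y21.3948
G1 X124.3493 Y70.5979
M5
G0 X79.5077 Y89.8717
M4 S681
G1 X116.6264 Y112.0562 F798
G1 X117.2794 Y68.8182
G1 X79.5077 Y89.8717
M5
G0 X103.5670 Y36.1358
M4 S681
G1 X202.7641 Y56.8141 F798
G1 X205.5396 Y47.1505
G1 X103.5670 Y36.1358
M5
G0 X57.1515 Y105.1582
M4 S681
G1 X77.4258 Y100.7749 F798
G1 X110.0819 Y85.9930
G1 X148.6842 Y66.9013
G1 X186.7969 Y49.5885
G1 X217.9844 Y40.1435
G1 X235.8110 Y44.6550
M5

viewBox `0 0 300.9326 117.4527` with mm width/height → 1 unit = 1 mm. Flip: y_m = 117.4527 − y_svg.

**Shape 1** — `<rect>` rectangle, stroke `#000000` → score (S461, F2208). Machine vertices: (124.3493,70.5979) → (267.7247,70.5979) → (267.7247,21.3948) → (124.3493,21.3948) → (124.3493,70.5979). Closed: final G1 returns to the first vertex.

**Shape 2** — `<path>` regular polygon, stroke `#008000` → cut (S681, F798). Machine vertices: (79.5077,89.8717) → (116.6264,112.0562) → (117.2794,68.8182) → (79.5077,89.8717). Closed: final G1 returns to the first vertex.

**Shape 3** — `<polygon>` closed polygon, stroke `#008000` → cut (S681, F798). Machine vertices: (103.5670,36.1358) → (202.7641,56.8141) → (205.5396,47.1505) → (103.5670,36.1358). Closed: final G1 returns to the first vertex.

**Shape 4** — `<path>` cubic bezier, stroke `#008000` → cut (S681, F798). Control points (SVG): P0=(57.1515,12.2945), P1=(81.0279,6.6032), P2=(217.8091,99.8365), P3=(235.8110,72.7977); sampled at t=k/6. Machine vertices: (57.1515,105.1582) → (77.4258,100.7749) → (110.0819,85.9930) → (148.6842,66.9013) → (186.7969,49.5885) → (217.9844,40.1435) → (235.8110,44.6550). Open path.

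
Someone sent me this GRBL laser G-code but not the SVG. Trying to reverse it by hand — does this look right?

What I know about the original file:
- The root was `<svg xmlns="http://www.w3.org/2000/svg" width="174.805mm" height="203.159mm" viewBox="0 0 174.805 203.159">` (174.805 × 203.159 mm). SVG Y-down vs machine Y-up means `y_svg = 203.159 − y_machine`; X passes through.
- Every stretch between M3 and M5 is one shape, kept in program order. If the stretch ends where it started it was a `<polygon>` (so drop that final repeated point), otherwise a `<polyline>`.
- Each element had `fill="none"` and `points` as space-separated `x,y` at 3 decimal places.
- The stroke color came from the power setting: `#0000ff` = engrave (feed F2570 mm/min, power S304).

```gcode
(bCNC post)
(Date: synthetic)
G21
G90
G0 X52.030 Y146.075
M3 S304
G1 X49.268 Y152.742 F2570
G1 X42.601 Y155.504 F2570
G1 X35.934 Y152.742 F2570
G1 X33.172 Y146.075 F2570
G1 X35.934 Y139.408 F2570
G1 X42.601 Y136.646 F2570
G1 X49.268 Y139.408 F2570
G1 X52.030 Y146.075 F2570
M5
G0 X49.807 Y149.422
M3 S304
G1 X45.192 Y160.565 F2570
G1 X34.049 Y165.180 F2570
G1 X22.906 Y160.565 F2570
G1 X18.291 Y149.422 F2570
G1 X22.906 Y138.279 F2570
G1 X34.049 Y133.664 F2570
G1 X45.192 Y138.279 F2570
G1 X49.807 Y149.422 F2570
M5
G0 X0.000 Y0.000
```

<svg xmlns="http://www.w3.org/2000/svg" width="174.805mm" height="203.159mm" viewBox="0 0 174.805 203.159">
  <polygon points="52.030,57.084 49.268,50.417 42.601,47.655 35.934,50.417 33.172,57.084 35.934,63.751 42.601,66.513 49.268,63.751" fill="none" stroke="#0000ff"/>
  <polygon points="49.807,53.737 45.192,42.594 34.049,37.979 22.906,42.594 18.291,53.737 22.906,64.880 34.049,69.495 45.192,64.880" fill="none" stroke="#0000ff"/>
</svg>

Each laser-on run becomes one SVG element. Flip Y back into SVG space with y_svg = 203.159 − y_machine. Every run uses S304, so all elements get stroke `#0000ff` (engrave).

Run 1: The run returns to its start, so emit a `<polygon>` with points (Y-flipped): 52.030,57.084 49.268,50.417 42.601,47.655 35.934,50.417 33.172,57.084 35.934,63.751 42.601,66.513 49.268,63.751.

Run 2: The run returns to its start, so emit a `<polygon>` with points (Y-flipped): 49.807,53.737 45.192,42.594 34.049,37.979 22.906,42.594 18.291,53.737 22.906,64.880 34.049,69.495 45.192,64.880.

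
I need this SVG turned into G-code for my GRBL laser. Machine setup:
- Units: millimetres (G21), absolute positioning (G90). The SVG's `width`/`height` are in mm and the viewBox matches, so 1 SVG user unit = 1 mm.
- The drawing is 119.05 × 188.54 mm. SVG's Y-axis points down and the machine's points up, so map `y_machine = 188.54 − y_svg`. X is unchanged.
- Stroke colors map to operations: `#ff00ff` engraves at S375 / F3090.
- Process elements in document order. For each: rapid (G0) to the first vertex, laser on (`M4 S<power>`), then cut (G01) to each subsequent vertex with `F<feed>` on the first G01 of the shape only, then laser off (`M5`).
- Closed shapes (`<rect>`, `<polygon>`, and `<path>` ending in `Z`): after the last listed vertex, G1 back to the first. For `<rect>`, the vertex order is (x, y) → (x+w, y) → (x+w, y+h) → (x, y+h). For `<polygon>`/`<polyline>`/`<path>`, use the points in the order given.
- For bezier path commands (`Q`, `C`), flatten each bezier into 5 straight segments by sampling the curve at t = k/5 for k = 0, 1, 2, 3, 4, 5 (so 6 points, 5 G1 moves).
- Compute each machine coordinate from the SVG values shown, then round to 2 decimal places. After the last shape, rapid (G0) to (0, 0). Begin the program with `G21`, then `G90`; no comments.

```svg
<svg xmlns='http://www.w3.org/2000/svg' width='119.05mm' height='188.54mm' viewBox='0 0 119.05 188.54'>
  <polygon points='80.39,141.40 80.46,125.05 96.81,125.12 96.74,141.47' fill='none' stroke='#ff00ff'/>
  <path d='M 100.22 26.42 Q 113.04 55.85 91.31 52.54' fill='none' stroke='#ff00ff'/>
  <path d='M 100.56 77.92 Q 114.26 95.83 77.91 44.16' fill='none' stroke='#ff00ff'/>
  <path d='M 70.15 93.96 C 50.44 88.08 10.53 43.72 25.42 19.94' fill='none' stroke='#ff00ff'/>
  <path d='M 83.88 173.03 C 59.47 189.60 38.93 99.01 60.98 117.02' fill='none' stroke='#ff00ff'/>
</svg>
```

G21
G90
G0 X80.39 Y47.14
M4 S375
G01 X80.46 Y63.49 F3090
G01 X96.81 Y63.42
G01 X96.74 Y47.07
G01 X80.39 Y47.14
M5
G0 X100.22 Y162.12
M4 S375
G01 X103.97 Y151.66 F3090
G01 X104.95 Y143.81
G01 X103.17 Y138.59
G01 X98.62 Y135.99
G01 X91.31 Y136.00
M5
G0 X100.56 Y110.62
M4 S375
G01 X104.04 Y106.24 F3090
G01 X103.51 Y107.42
G01 X98.98 Y114.18
G01 X90.45 Y126.50
G01 X77.91 Y144.38
M5
G0 X70.15 Y94.58
M4 S375
G01 X56.50 Y102.25 F3090
G01 X41.60 Y116.33
G01 X29.06 Y133.97
G01 X22.46 Y152.33
G01 X25.42 Y168.60
M5
G0 X83.88 Y15.51
M4 S375
G01 X70.01 Y16.70 F3090
G01 X58.92 Y33.25
G01 X52.49 Y54.81
G01 X52.55 Y71.02
G01 X60.98 Y71.52
M5
G0 X0.00 Y0.00

Since the viewBox matches the mm dimensions, user units are millimetres directly. The only transform is the Y-flip y_m = 188.54 − y_svg.

Shape 1 is a regular polygon drawn with `<polygon>`. Its stroke #ff00ff means engrave at S375, F3090. After flipping Y the toolpath is (80.39,47.14) → (80.46,63.49) → (96.81,63.42) → (96.74,47.07) → (80.39,47.14), returning to the start.

Shape 2 is a quadratic bezier drawn with `<path>`. Its stroke #ff00ff means engrave at S375, F3090. After flipping Y the toolpath is (100.22,162.12) → (103.97,151.66) → (104.95,143.81) → (103.17,138.59) → (98.62,135.99) → (91.31,136.00).

Shape 3 is a quadratic bezier drawn with `<path>`. Its stroke #ff00ff means engrave at S375, F3090. After flipping Y the toolpath is (100.56,110.62) → (104.04,106.24) → (103.51,107.42) → (98.98,114.18) → (90.45,126.50) → (77.91,144.38).

Shape 4 is a cubic bezier drawn with `<path>`. Its stroke #ff00ff means engrave at S375, F3090. After flipping Y the toolpath is (70.15,94.58) → (56.50,102.25) → (41.60,116.33) → (29.06,133.97) → (22.46,152.33) → (25.42,168.60).

Shape 5 is a cubic bezier drawn with `<path>`. Its stroke #ff00ff means engrave at S375, F3090. After flipping Y the toolpath is (83.88,15.51) → (70.01,16.70) → (58.92,33.25) → (52.49,54.81) → (52.55,71.02) → (60.98,71.52).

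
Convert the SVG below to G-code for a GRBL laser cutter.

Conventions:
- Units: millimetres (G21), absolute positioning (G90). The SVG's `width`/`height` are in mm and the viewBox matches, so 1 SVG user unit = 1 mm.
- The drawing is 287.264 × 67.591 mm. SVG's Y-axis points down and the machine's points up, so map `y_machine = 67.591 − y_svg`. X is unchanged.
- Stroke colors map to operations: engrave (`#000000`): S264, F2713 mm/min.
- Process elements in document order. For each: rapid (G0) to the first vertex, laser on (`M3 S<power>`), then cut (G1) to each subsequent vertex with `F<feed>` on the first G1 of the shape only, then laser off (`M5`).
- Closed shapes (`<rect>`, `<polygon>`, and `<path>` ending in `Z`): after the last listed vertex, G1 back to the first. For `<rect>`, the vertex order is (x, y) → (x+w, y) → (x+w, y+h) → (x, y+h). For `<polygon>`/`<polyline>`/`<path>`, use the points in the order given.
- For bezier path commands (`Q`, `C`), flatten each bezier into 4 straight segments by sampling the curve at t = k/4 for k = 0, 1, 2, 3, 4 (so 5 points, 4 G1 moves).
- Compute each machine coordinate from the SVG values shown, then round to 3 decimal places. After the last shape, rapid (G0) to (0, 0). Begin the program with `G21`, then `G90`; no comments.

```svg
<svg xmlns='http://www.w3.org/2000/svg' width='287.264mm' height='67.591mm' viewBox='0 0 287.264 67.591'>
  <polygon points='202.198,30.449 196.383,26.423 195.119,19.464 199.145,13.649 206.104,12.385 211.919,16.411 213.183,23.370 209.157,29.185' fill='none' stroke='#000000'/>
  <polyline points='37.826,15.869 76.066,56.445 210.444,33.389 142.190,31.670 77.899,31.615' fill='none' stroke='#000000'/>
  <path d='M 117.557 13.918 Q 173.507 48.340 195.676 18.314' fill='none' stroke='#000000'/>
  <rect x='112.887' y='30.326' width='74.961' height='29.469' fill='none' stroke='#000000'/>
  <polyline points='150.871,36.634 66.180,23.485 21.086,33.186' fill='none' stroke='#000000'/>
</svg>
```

G21
G90
G0 X202.198 Y37.142
M3 S264
G1 X196.383 Y41.168 F2713
G1 X195.119 Y48.127
G1 X199.145 Y53.942
G1 X206.104 Y55.206
G1 X211.919 Y51.180
G1 X213.183 Y44.221
G1 X209.157 Y38.406
G1 X202.198 Y37.142
M5
G0 X37.826 Y51.722
M3 S264
G1 X76.066 Y11.146 F2713
G1 X210.444 Y34.202
G1 X142.190 Y35.921
G1 X77.899 Y35.976
M5
G0 X117.557 Y53.673
M3 S264
G1 X143.421 Y40.490 F2713
G1 X165.062 Y35.363
G1 X182.480 Y38.292
G1 X195.676 Y49.277
M5
G0 X112.887 Y37.265
M3 S264
G1 X187.848 Y37.265 F2713
G1 X187.848 Y7.796
G1 X112.887 Y7.796
G1 X112.887 Y37.265
M5
G0 X150.871 Y30.957
M3 S264
G1 X66.180 Y44.106 F2713
G1 X21.086 Y34.405
M5
G0 X0.000 Y0.000

Since the viewBox matches the mm dimensions, user units are millimetres directly. The only transform is the Y-flip y_m = 67.591 − y_svg.

Shape 1 is a regular polygon drawn with `<polygon>`. Its stroke #000000 means engrave at S264, F2713. After flipping Y the toolpath is (202.198,37.142) → (196.383,41.168) → (195.119,48.127) → (199.145,53.942) → (206.104,55.206) → (211.919,51.180) → (213.183,44.221) → (209.157,38.406) → (202.198,37.142), returning to the start.

Shape 2 is a open polyline drawn with `<polyline>`. Its stroke #000000 means engrave at S264, F2713. After flipping Y the toolpath is (37.826,51.722) → (76.066,11.146) → (210.444,34.202) → (142.190,35.921) → (77.899,35.976).

Shape 3 is a quadratic bezier drawn with `<path>`. Its stroke #000000 means engrave at S264, F2713. After flipping Y the toolpath is (117.557,53.673) → (143.421,40.490) → (165.062,35.363) → (182.480,38.292) → (195.676,49.277).

Shape 4 is a rectangle drawn with `<rect>`. Its stroke #000000 means engrave at S264, F2713. After flipping Y the toolpath is (112.887,37.265) → (187.848,37.265) → (187.848,7.796) → (112.887,7.796) → (112.887,37.265), returning to the start.

Shape 5 is a open polyline drawn with `<polyline>`. Its stroke #000000 means engrave at S264, F2713. After flipping Y the toolpath is (150.871,30.957) → (66.180,44.106) → (21.086,34.405).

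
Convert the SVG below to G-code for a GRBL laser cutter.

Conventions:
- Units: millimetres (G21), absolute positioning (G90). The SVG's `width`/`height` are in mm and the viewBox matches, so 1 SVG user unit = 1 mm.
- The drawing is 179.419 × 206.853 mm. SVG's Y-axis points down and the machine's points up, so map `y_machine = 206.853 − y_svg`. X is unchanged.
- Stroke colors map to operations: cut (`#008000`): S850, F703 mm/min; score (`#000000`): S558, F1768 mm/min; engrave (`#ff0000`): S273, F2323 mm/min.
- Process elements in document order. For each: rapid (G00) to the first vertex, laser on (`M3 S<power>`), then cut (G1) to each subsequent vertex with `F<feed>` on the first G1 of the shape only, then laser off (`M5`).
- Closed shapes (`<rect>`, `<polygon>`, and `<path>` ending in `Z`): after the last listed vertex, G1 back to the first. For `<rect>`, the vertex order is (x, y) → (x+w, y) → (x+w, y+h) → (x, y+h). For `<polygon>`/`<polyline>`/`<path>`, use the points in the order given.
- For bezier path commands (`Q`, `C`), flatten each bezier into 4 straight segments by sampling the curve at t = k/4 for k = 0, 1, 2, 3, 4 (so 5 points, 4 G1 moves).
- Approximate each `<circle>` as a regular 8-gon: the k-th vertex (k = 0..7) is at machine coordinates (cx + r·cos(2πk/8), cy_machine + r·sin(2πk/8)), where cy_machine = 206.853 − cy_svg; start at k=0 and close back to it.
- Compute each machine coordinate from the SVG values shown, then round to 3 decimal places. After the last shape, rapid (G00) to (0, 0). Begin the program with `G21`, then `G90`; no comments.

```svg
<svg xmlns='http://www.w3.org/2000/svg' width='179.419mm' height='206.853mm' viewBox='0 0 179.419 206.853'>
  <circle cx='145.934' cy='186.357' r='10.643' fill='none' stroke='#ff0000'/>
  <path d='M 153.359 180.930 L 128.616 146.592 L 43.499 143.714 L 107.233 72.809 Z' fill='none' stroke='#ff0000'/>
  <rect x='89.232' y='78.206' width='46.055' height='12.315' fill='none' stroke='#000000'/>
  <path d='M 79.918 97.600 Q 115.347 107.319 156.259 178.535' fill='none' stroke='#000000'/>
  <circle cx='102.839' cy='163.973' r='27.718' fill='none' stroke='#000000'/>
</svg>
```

G21
G90
G00 X156.577 Y20.496
M3 S273
G1 X153.460 Y28.022 F2323
G1 X145.934 Y31.139
G1 X138.408 Y28.022
G1 X135.291 Y20.496
G1 X138.408 Y12.970
G1 X145.934 Y9.853
G1 X153.460 Y12.970
G1 X156.577 Y20.496
M5
G00 X153.359 Y25.923
M3 S273
G1 X128.616 Y60.261 F2323
G1 X43.499 Y63.139
G1 X107.233 Y134.044
G1 X153.359 Y25.923
M5
G00 X89.232 Y128.647
M3 S558
G1 X135.287 Y128.647 F1768
G1 X135.287 Y116.332
G1 X89.232 Y116.332
G1 X89.232 Y128.647
M5
G00 X79.918 Y109.253
M3 S558
G1 X97.975 Y100.550 F1768
G1 X116.718 Y84.160
G1 X136.146 Y60.082
G1 X156.259 Y28.318
M5
G00 X130.557 Y42.880
M3 S558
G1 X122.439 Y62.480 F1768
G1 X102.839 Y70.598
G1 X83.239 Y62.480
G1 X75.121 Y42.880
G1 X83.239 Y23.280
G1 X102.839 Y15.162
G1 X122.439 Y23.280
G1 X130.557 Y42.880
M5
G00 X0.000 Y0.000

1 u = 1 mm; y_m = 206.853 − y.

[1] `<circle>` circle, #ff0000→engrave S273 F2323: (156.577,20.496) → (153.460,28.022) → (145.934,31.139) → (138.408,28.022) → (135.291,20.496) → (138.408,12.970) → (145.934,9.853) → (153.460,12.970) → (156.577,20.496) (closed)

[2] `<path>` closed polygon, #ff0000→engrave S273 F2323: (153.359,25.923) → (128.616,60.261) → (43.499,63.139) → (107.233,134.044) → (153.359,25.923) (closed)

[3] `<rect>` rectangle, #000000→score S558 F1768: (89.232,128.647) → (135.287,128.647) → (135.287,116.332) → (89.232,116.332) → (89.232,128.647) (closed)

[4] `<path>` quadratic bezier, #000000→score S558 F1768: (79.918,109.253) → (97.975,100.550) → (116.718,84.160) → (136.146,60.082) → (156.259,28.318)

[5] `<circle>` circle, #000000→score S558 F1768: (130.557,42.880) → (122.439,62.480) → (102.839,70.598) → (83.239,62.480) → (75.121,42.880) → (83.239,23.280) → (102.839,15.162) → (122.439,23.280) → (130.557,42.880) (closed)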